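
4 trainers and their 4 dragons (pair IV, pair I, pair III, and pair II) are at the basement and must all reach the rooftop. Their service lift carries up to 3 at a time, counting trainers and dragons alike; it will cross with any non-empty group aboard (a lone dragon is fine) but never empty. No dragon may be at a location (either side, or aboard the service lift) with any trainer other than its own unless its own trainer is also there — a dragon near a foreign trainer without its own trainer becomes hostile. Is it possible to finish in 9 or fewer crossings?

Yes — this plan uses 9 crossings (≤ 9):
1. dragon IV and trainer IV cross → the rooftop.
2. trainer IV crosses ← the basement.
3. dragon I, trainer I, and trainer IV cross → the rooftop.
4. dragon IV and trainer IV cross ← the basement.
5. trainer II, trainer III, and trainer IV cross → the rooftop.
6. dragon I crosses ← the basement.
7. dragon I and dragon IV cross → the rooftop.
8. dragon IV crosses ← the basement.
9. dragon II, dragon III, and dragon IV cross → the rooftop.

Yes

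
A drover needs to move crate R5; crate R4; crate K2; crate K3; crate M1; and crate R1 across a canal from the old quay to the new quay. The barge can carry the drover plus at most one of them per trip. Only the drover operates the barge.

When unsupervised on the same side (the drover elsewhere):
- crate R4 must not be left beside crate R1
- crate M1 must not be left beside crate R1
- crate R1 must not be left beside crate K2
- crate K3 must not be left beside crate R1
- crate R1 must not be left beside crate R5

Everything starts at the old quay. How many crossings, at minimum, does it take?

Following every safe sequence of crossings from the start, the most of the 6 that can be at the new quay as the barge arrives there on crossings 1, 3 is 1, 2 respectively; the best ever achieved is 2 of 6.
From crossing 5 on, no configuration arises that was not already reachable earlier: only 13 distinct safe configurations (who is on which side, and where the barge is) can ever be reached, none of them has everyone across, and every continuation just revisits them. So no valid plan exists.

impossible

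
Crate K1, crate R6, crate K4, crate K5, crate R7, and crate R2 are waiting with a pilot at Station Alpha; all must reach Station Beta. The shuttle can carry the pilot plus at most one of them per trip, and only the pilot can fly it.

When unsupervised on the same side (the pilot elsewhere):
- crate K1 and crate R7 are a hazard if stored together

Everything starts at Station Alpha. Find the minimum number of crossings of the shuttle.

Counting alone: the pilot can take at most 1 across per trip to Station Beta, so moving all 6 needs at least 6 loaded trips out, with a return between consecutive ones — at least 11 crossings.
The plan below uses exactly 11 crossings, so it is optimal:
1. Pilot goes to Station Beta with crate K1.  [Station Alpha: crate K4, crate K5, crate R2, crate R6, crate R7 | Station Beta: crate K1]
2. Pilot goes back to Station Alpha alone.  [Station Alpha: crate K4, crate K5, crate R2, crate R6, crate R7 | Station Beta: crate K1]
3. Pilot goes to Station Beta with crate R6.  [Station Alpha: crate K4, crate K5, crate R2, crate R7 | Station Beta: crate K1, crate R6]
4. Pilot goes back to Station Alpha alone.  [Station Alpha: crate K4, crate K5, crate R2, crate R7 | Station Beta: crate K1, crate R6]
5. Pilot goes to Station Beta with crate K4.  [Station Alpha: crate K5, crate R2, crate R7 | Station Beta: crate K1, crate K4, crate R6]
6. Pilot goes back to Station Alpha alone.  [Station Alpha: crate K5, crate R2, crate R7 | Station Beta: crate K1, crate K4, crate R6]
7. Pilot goes to Station Beta with crate K5.  [Station Alpha: crate R2, crate R7 | Station Beta: crate K1, crate K4, crate K5, crate R6]
8. Pilot goes back to Station Alpha alone.  [Station Alpha: crate R2, crate R7 | Station Beta: crate K1, crate K4, crate K5, crate R6]
9. Pilot goes to Station Beta with crate R2.  [Station Alpha: crate R7 | Station Beta: crate K1, crate K4, crate K5, crate R2, crate R6]
10. Pilot goes back to Station Alpha alone.  [Station Alpha: crate R7 | Station Beta: crate K1, crate K4, crate K5, crate R2, crate R6]
11. Pilot goes to Station Beta with crate R7.  [Station Alpha: — | Station Beta: crate K1, crate K4, crate K5, crate R2, crate R6, crate R7]

11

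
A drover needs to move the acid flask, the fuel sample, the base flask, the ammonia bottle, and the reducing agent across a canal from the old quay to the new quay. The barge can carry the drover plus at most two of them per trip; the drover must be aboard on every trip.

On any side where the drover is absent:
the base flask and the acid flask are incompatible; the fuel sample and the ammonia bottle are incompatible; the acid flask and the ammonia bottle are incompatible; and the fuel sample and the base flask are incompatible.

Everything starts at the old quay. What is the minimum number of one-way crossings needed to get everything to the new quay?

5

Counting alone: the drover can take at most 2 across per trip to the new quay, so moving all 5 needs at least 3 loaded trips out, with a return between consecutive ones — at least 5 crossings.
The plan below uses exactly 5 crossings, so it is optimal:
1. Drover goes to the new quay with the acid flask and the fuel sample.  [the old quay: the ammonia bottle, the base flask, the reducing agent | the new quay: the acid flask, the fuel sample]
2. Drover goes back to the old quay alone.  [the old quay: the ammonia bottle, the base flask, the reducing agent | the new quay: the acid flask, the fuel sample]
3. Drover goes to the new quay with the reducing agent.  [the old quay: the ammonia bottle, the base flask | the new quay: the acid flask, the fuel sample, the reducing agent]
4. Drover goes back to the old quay alone.  [the old quay: the ammonia bottle, the base flask | the new quay: the acid flask, the fuel sample, the reducing agent]
5. Drover goes to the new quay with the ammonia bottle and the base flask.  [the old quay: — | the new quay: the acid flask, the ammonia bottle, the base flask, the fuel sample, the reducing agent]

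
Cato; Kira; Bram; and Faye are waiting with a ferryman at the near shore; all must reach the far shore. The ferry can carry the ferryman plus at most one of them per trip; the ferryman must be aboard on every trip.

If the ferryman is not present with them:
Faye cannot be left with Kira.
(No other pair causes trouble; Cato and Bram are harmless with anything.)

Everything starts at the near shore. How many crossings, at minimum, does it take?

7

Counting alone: the ferryman can take at most 1 across per trip to the far shore, so moving all 4 needs at least 4 loaded trips out, with a return between consecutive ones — at least 7 crossings.
The plan below uses exactly 7 crossings, so it is optimal:
1. Ferryman goes to the far shore with Kira.  [the near shore: Bram, Cato, Faye | the far shore: Kira]
2. Ferryman goes back to the near shore alone.  [the near shore: Bram, Cato, Faye | the far shore: Kira]
3. Ferryman goes to the far shore with Cato.  [the near shore: Bram, Faye | the far shore: Cato, Kira]
4. Ferryman goes back to the near shore alone.  [the near shore: Bram, Faye | the far shore: Cato, Kira]
5. Ferryman goes to the far shore with Bram.  [the near shore: Faye | the far shore: Bram, Cato, Kira]
6. Ferryman goes back to the near shore alone.  [the near shore: Faye | the far shore: Bram, Cato, Kira]
7. Ferryman goes to the far shore with Faye.  [the near shore: — | the far shore: Bram, Cato, Faye, Kira]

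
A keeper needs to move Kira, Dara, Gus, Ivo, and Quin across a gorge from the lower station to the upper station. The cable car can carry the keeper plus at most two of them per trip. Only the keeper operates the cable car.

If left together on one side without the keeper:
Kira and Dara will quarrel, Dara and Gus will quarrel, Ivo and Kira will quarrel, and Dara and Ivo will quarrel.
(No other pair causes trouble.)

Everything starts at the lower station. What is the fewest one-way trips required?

7

Counting alone: the keeper can take at most 2 across per trip to the upper station, so moving all 5 needs at least 3 loaded trips out, with a return between consecutive ones — at least 5 crossings.
The safety rule pushes this higher. Following every safe sequence of crossings, the most of the 5 that can be at the upper station as the cable car arrives there on crossing 5 is 4 — never all 5.
So no plan with fewer than 7 crossings exists, and this one achieves 7:
1. Keeper goes to the upper station with Dara and Kira.
2. Keeper goes back to the lower station with Kira.
3. Keeper goes to the upper station with Gus and Kira.
4. Keeper goes back to the lower station with Dara.
5. Keeper goes to the upper station with Dara and Quin.
6. Keeper goes back to the lower station with Dara.
7. Keeper goes to the upper station with Dara and Ivo.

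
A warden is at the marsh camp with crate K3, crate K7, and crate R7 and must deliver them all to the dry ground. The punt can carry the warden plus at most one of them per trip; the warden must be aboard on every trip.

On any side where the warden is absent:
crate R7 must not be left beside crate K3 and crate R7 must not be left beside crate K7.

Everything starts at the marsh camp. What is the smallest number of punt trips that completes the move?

7

Counting alone: the warden can take at most 1 across per trip to the dry ground, so moving all 3 needs at least 3 loaded trips out, with a return between consecutive ones — at least 5 crossings.
The safety rule pushes this higher. Following every safe sequence of crossings, the most of the 3 that can be at the dry ground as the punt arrives there on crossing 5 is 2 — never all 3.
So no plan with fewer than 7 crossings exists, and this one achieves 7:
1. Warden goes to the dry ground with crate R7.
2. Warden goes back to the marsh camp alone.
3. Warden goes to the dry ground with crate K3.
4. Warden goes back to the marsh camp with crate R7.
5. Warden goes to the dry ground with crate K7.
6. Warden goes back to the marsh camp alone.
7. Warden goes to the dry ground with crate R7.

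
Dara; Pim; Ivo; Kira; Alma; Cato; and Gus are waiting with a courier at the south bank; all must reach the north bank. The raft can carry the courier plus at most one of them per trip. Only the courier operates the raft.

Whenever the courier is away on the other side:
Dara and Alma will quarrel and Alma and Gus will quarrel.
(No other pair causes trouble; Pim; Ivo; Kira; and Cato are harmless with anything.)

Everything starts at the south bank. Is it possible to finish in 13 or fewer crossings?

Counting alone: the courier can take at most 1 across per trip to the north bank, so moving all 7 needs at least 7 loaded trips out, with a return between consecutive ones — at least 13 crossings.
The safety rule pushes this higher. Following every safe sequence of crossings, the most of the 7 that can be at the north bank as the raft arrives there on crossing 13 is 6 — never all 7.
So the move cannot be finished within 13 crossings. (The shortest complete plan takes 15:)
1. Courier goes to the north bank with Alma.
2. Courier goes back to the south bank alone.
3. Courier goes to the north bank with Dara.
4. Courier goes back to the south bank with Alma.
5. Courier goes to the north bank with Gus.
6. Courier goes back to the south bank alone.
7. Courier goes to the north bank with Pim.
8. Courier goes back to the south bank alone.
9. Courier goes to the north bank with Ivo.
10. Courier goes back to the south bank alone.
11. Courier goes to the north bank with Kira.
12. Courier goes back to the south bank alone.
13. Courier goes to the north bank with Cato.
14. Courier goes back to the south bank alone.
15. Courier goes to the north bank with Alma.

No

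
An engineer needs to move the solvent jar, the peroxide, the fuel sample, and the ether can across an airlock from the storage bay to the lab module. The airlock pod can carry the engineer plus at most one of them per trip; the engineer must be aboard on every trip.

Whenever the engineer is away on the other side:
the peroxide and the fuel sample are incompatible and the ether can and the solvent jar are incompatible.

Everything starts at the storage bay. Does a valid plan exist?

Whatever the first load, the items left behind include a forbidden pair without the engineer. No opening move is safe, so no plan exists.

No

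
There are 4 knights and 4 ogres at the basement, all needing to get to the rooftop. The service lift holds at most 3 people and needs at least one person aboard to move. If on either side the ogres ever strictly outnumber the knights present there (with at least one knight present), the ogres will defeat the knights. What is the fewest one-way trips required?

9

Counting alone: each trip to the rooftop takes at most 3 across and each return brings at least 1 back, so after t trips out (and t−1 returns) at most 3t − (t−1) of the 8 are across; that first reaches 8 at t = 4, so at least 7 crossings are needed.
The safety rule pushes this higher. Following every safe sequence of crossings, the most of the 8 that can be at the rooftop as the service lift arrives there on crossing 7 is 7 — never all 8.
So no plan with fewer than 9 crossings exists, and this one achieves 9:
1. 2 ogres → the rooftop.  (the basement: 4K 2O; the rooftop: 0K 2O)
2. 1 ogre ← the basement.  (the basement: 4K 3O; the rooftop: 0K 1O)
3. 3 ogres → the rooftop.  (the basement: 4K 0O; the rooftop: 0K 4O)
4. 1 ogre ← the basement.  (the basement: 4K 1O; the rooftop: 0K 3O)
5. 3 knights → the rooftop.  (the basement: 1K 1O; the rooftop: 3K 3O)
6. 1 knight and 1 ogre ← the basement.  (the basement: 2K 2O; the rooftop: 2K 2O)
7. 2 knights → the rooftop.  (the basement: 0K 2O; the rooftop: 4K 2O)
8. 1 ogre ← the basement.  (the basement: 0K 3O; the rooftop: 4K 1O)
9. 3 ogres → the rooftop.  (the basement: 0K 0O; the rooftop: 4K 4O)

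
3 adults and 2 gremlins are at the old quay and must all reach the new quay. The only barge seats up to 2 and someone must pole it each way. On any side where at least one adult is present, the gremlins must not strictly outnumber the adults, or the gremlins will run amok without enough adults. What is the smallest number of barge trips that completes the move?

Counting alone: each trip to the new quay takes at most 2 across and each return brings at least 1 back, so after t trips out (and t−1 returns) at most 2t − (t−1) of the 5 are across; that first reaches 5 at t = 4, so at least 7 crossings are needed.
The plan below uses exactly 7 crossings, so it is optimal:
1. 2 gremlins → the new quay.  (the old quay: 3A 0G; the new quay: 0A 2G)
2. 1 gremlin ← the old quay.  (the old quay: 3A 1G; the new quay: 0A 1G)
3. 2 adults → the new quay.  (the old quay: 1A 1G; the new quay: 2A 1G)
4. 1 adult ← the old quay.  (the old quay: 2A 1G; the new quay: 1A 1G)
5. 1 adult and 1 gremlin → the new quay.  (the old quay: 1A 0G; the new quay: 2A 2G)
6. 1 gremlin ← the old quay.  (the old quay: 1A 1G; the new quay: 2A 1G)
7. 1 adult and 1 gremlin → the new quay.  (the old quay: 0A 0G; the new quay: 3A 2G)

7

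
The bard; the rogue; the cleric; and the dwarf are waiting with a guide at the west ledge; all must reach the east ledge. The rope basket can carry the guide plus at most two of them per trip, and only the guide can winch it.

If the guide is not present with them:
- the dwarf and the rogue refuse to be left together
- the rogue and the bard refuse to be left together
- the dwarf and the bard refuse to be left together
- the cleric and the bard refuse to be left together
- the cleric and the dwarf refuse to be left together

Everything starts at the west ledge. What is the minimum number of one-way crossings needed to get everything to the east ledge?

Counting alone: the guide can take at most 2 across per trip to the east ledge, so moving all 4 needs at least 2 loaded trips out, with a return between consecutive ones — at least 3 crossings.
The safety rule pushes this higher. Following every safe sequence of crossings, the most of the 4 that can be at the east ledge as the rope basket arrives there on crossing 3 is 3 — never all 4.
So no plan with fewer than 5 crossings exists, and this one achieves 5:
1. Guide goes to the east ledge with the bard and the dwarf.
2. Guide goes back to the west ledge with the bard.
3. Guide goes to the east ledge with the cleric and the rogue.
4. Guide goes back to the west ledge with the dwarf.
5. Guide goes to the east ledge with the bard and the dwarf.

5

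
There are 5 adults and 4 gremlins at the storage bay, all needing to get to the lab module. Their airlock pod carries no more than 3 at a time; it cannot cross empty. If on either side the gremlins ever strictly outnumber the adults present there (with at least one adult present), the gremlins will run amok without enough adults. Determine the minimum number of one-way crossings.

Counting alone: each trip to the lab module takes at most 3 across and each return brings at least 1 back, so after t trips out (and t−1 returns) at most 3t − (t−1) of the 9 are across; that first reaches 9 at t = 4, so at least 7 crossings are needed.
The plan below uses exactly 7 crossings, so it is optimal:
1. 3 gremlins → the lab module.  (the storage bay: 5A 1G; the lab module: 0A 3G)
2. 1 gremlin ← the storage bay.  (the storage bay: 5A 2G; the lab module: 0A 2G)
3. 3 adults → the lab module.  (the storage bay: 2A 2G; the lab module: 3A 2G)
4. 1 adult ← the storage bay.  (the storage bay: 3A 2G; the lab module: 2A 2G)
5. 2 adults and 1 gremlin → the lab module.  (the storage bay: 1A 1G; the lab module: 4A 3G)
6. 1 adult ← the storage bay.  (the storage bay: 2A 1G; the lab module: 3A 3G)
7. 2 adults and 1 gremlin → the lab module.  (the storage bay: 0A 0G; the lab module: 5A 4G)

7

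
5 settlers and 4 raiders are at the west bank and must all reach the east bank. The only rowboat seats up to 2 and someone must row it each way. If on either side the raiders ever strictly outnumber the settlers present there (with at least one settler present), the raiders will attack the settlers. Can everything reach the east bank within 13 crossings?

No

Counting alone: each trip to the east bank takes at most 2 across and each return brings at least 1 back, so after t trips out (and t−1 returns) at most 2t − (t−1) of the 9 are across; that first reaches 9 at t = 8, so at least 15 crossings are needed.
Since 13 < 15, 13 crossings cannot be enough. (The shortest complete plan in fact takes 15:)
1. 2 raiders → the east bank.  (the west bank: 5S 2R; the east bank: 0S 2R)
2. 1 raider ← the west bank.  (the west bank: 5S 3R; the east bank: 0S 1R)
3. 2 raiders → the east bank.  (the west bank: 5S 1R; the east bank: 0S 3R)
4. 1 raider ← the west bank.  (the west bank: 5S 2R; the east bank: 0S 2R)
5. 2 settlers → the east bank.  (the west bank: 3S 2R; the east bank: 2S 2R)
6. 1 raider ← the west bank.  (the west bank: 3S 3R; the east bank: 2S 1R)
7. 1 settler and 1 raider → the east bank.  (the west bank: 2S 2R; the east bank: 3S 2R)
8. 1 settler ← the west bank.  (the west bank: 3S 2R; the east bank: 2S 2R)
9. 1 settler and 1 raider → the east bank.  (the west bank: 2S 1R; the east bank: 3S 3R)
10. 1 raider ← the west bank.  (the west bank: 2S 2R; the east bank: 3S 2R)
11. 1 settler and 1 raider → the east bank.  (the west bank: 1S 1R; the east bank: 4S 3R)
12. 1 settler ← the west bank.  (the west bank: 2S 1R; the east bank: 3S 3R)
13. 1 settler and 1 raider → the east bank.  (the west bank: 1S 0R; the east bank: 4S 4R)
14. 1 raider ← the west bank.  (the west bank: 1S 1R; the east bank: 4S 3R)
15. 1 settler and 1 raider → the east bank.  (the west bank: 0S 0R; the east bank: 5S 4R)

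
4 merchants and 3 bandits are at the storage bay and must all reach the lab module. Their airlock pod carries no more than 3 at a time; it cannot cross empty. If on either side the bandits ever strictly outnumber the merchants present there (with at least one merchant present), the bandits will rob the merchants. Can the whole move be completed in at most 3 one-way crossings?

No

Counting alone: each trip to the lab module takes at most 3 across and each return brings at least 1 back, so after t trips out (and t−1 returns) at most 3t − (t−1) of the 7 are across; that first reaches 7 at t = 3, so at least 5 crossings are needed.
Since 3 < 5, 3 crossings cannot be enough. (The shortest complete plan in fact takes 5:)
1. 3 bandits → the lab module.  (the storage bay: 4M 0B; the lab module: 0M 3B)
2. 1 bandit ← the storage bay.  (the storage bay: 4M 1B; the lab module: 0M 2B)
3. 3 merchants → the lab module.  (the storage bay: 1M 1B; the lab module: 3M 2B)
4. 1 merchant ← the storage bay.  (the storage bay: 2M 1B; the lab module: 2M 2B)
5. 2 merchants and 1 bandit → the lab module.  (the storage bay: 0M 0B; the lab module: 4M 3B)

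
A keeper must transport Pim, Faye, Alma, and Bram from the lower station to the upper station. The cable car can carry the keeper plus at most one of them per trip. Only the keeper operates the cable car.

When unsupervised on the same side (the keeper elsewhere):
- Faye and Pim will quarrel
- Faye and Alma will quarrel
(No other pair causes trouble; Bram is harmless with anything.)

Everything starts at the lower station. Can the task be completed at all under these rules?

Yes

1. Keeper goes to the upper station with Faye.
2. Keeper goes back to the lower station alone.
3. Keeper goes to the upper station with Pim.
4. Keeper goes back to the lower station with Faye.
5. Keeper goes to the upper station with Alma.
6. Keeper goes back to the lower station alone.
7. Keeper goes to the upper station with Bram.
8. Keeper goes back to the lower station alone.
9. Keeper goes to the upper station with Faye.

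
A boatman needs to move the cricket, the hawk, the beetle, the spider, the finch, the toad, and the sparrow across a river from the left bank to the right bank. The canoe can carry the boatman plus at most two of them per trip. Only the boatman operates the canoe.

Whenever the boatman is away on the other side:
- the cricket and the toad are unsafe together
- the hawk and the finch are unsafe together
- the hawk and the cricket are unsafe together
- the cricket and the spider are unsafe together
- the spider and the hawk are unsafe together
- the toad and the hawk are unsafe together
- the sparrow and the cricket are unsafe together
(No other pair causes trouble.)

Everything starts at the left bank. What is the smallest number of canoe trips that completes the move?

11

Counting alone: the boatman can take at most 2 across per trip to the right bank, so moving all 7 needs at least 4 loaded trips out, with a return between consecutive ones — at least 7 crossings.
The safety rule pushes this higher. Following every safe sequence of crossings, the most of the 7 that can be at the right bank as the canoe arrives there on crossings 7, 9 is 5, 6 respectively — never all 7.
So no plan with fewer than 11 crossings exists, and this one achieves 11:
1. Boatman goes to the right bank with the cricket and the hawk.  [the left bank: the beetle, the finch, the sparrow, the spider, the toad | the right bank: the cricket, the hawk]
2. Boatman goes back to the left bank with the cricket.  [the left bank: the beetle, the cricket, the finch, the sparrow, the spider, the toad | the right bank: the hawk]
3. Boatman goes to the right bank with the beetle and the cricket.  [the left bank: the finch, the sparrow, the spider, the toad | the right bank: the beetle, the cricket, the hawk]
4. Boatman goes back to the left bank with the cricket.  [the left bank: the cricket, the finch, the sparrow, the spider, the toad | the right bank: the beetle, the hawk]
5. Boatman goes to the right bank with the cricket and the finch.  [the left bank: the sparrow, the spider, the toad | the right bank: the beetle, the cricket, the finch, the hawk]
6. Boatman goes back to the left bank with the hawk.  [the left bank: the hawk, the sparrow, the spider, the toad | the right bank: the beetle, the cricket, the finch]
7. Boatman goes to the right bank with the spider and the toad.  [the left bank: the hawk, the sparrow | the right bank: the beetle, the cricket, the finch, the spider, the toad]
8. Boatman goes back to the left bank with the cricket.  [the left bank: the cricket, the hawk, the sparrow | the right bank: the beetle, the finch, the spider, the toad]
9. Boatman goes to the right bank with the cricket and the sparrow.  [the left bank: the hawk | the right bank: the beetle, the cricket, the finch, the sparrow, the spider, the toad]
10. Boatman goes back to the left bank with the cricket.  [the left bank: the cricket, the hawk | the right bank: the beetle, the finch, the sparrow, the spider, the toad]
11. Boatman goes to the right bank with the cricket and the hawk.  [the left bank: — | the right bank: the beetle, the cricket, the finch, the hawk, the sparrow, the spider, the toad]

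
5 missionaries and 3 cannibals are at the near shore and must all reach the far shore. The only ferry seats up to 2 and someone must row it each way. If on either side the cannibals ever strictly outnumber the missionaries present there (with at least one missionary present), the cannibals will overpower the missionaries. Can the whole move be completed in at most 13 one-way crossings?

Yes

Yes — this plan uses 13 crossings (≤ 13):
1. 2 cannibals → the far shore.  (the near shore: 5M 1C; the far shore: 0M 2C)
2. 1 cannibal ← the near shore.  (the near shore: 5M 2C; the far shore: 0M 1C)
3. 2 cannibals → the far shore.  (the near shore: 5M 0C; the far shore: 0M 3C)
4. 1 cannibal ← the near shore.  (the near shore: 5M 1C; the far shore: 0M 2C)
5. 2 missionaries → the far shore.  (the near shore: 3M 1C; the far shore: 2M 2C)
6. 1 cannibal ← the near shore.  (the near shore: 3M 2C; the far shore: 2M 1C)
7. 1 missionary and 1 cannibal → the far shore.  (the near shore: 2M 1C; the far shore: 3M 2C)
8. 1 cannibal ← the near shore.  (the near shore: 2M 2C; the far shore: 3M 1C)
9. 2 cannibals → the far shore.  (the near shore: 2M 0C; the far shore: 3M 3C)
10. 1 cannibal ← the near shore.  (the near shore: 2M 1C; the far shore: 3M 2C)
11. 1 missionary and 1 cannibal → the far shore.  (the near shore: 1M 0C; the far shore: 4M 3C)
12. 1 cannibal ← the near shore.  (the near shore: 1M 1C; the far shore: 4M 2C)
13. 1 missionary and 1 cannibal → the far shore.  (the near shore: 0M 0C; the far shore: 5M 3C)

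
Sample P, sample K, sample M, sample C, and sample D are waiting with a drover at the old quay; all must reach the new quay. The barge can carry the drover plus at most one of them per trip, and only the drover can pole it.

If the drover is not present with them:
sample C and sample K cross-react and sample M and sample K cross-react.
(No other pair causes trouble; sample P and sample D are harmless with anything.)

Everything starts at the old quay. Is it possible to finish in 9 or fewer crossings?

Counting alone: the drover can take at most 1 across per trip to the new quay, so moving all 5 needs at least 5 loaded trips out, with a return between consecutive ones — at least 9 crossings.
The safety rule pushes this higher. Following every safe sequence of crossings, the most of the 5 that can be at the new quay as the barge arrives there on crossing 9 is 4 — never all 5.
So the move cannot be finished within 9 crossings. (The shortest complete plan takes 11:)
1. Drover goes to the new quay with sample K.
2. Drover goes back to the old quay alone.
3. Drover goes to the new quay with sample P.
4. Drover goes back to the old quay alone.
5. Drover goes to the new quay with sample M.
6. Drover goes back to the old quay with sample K.
7. Drover goes to the new quay with sample C.
8. Drover goes back to the old quay alone.
9. Drover goes to the new quay with sample D.
10. Drover goes back to the old quay alone.
11. Drover goes to the new quay with sample K.

No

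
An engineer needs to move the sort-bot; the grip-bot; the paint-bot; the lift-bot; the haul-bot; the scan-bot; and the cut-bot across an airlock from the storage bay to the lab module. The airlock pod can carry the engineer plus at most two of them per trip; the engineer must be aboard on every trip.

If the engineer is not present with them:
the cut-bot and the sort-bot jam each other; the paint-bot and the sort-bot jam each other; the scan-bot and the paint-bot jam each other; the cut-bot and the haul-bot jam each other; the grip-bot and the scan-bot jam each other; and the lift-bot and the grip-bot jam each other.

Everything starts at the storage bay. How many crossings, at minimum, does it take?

Whatever the first load, the items left behind include a forbidden pair without the engineer. No opening move is safe, so no plan exists.

impossible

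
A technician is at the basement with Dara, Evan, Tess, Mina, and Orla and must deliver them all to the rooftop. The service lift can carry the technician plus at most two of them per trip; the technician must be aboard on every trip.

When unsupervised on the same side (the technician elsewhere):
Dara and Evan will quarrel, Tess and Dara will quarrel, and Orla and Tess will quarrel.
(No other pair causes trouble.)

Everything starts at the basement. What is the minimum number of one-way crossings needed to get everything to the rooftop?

Counting alone: the technician can take at most 2 across per trip to the rooftop, so moving all 5 needs at least 3 loaded trips out, with a return between consecutive ones — at least 5 crossings.
The plan below uses exactly 5 crossings, so it is optimal:
1. Technician goes to the rooftop with Dara and Tess.
2. Technician goes back to the basement with Dara.
3. Technician goes to the rooftop with Evan and Mina.
4. Technician goes back to the basement alone.
5. Technician goes to the rooftop with Dara and Orla.

5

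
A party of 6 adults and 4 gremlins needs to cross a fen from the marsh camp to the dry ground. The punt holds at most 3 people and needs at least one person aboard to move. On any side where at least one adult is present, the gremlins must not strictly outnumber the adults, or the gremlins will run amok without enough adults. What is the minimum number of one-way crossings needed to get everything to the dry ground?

9

Counting alone: each trip to the dry ground takes at most 3 across and each return brings at least 1 back, so after t trips out (and t−1 returns) at most 3t − (t−1) of the 10 are across; that first reaches 10 at t = 5, so at least 9 crossings are needed.
The plan below uses exactly 9 crossings, so it is optimal:
1. 2 gremlins → the dry ground.  (the marsh camp: 6A 2G; the dry ground: 0A 2G)
2. 1 gremlin ← the marsh camp.  (the marsh camp: 6A 3G; the dry ground: 0A 1G)
3. 3 gremlins → the dry ground.  (the marsh camp: 6A 0G; the dry ground: 0A 4G)
4. 1 gremlin ← the marsh camp.  (the marsh camp: 6A 1G; the dry ground: 0A 3G)
5. 3 adults → the dry ground.  (the marsh camp: 3A 1G; the dry ground: 3A 3G)
6. 1 gremlin ← the marsh camp.  (the marsh camp: 3A 2G; the dry ground: 3A 2G)
7. 1 adult and 2 gremlins → the dry ground.  (the marsh camp: 2A 0G; the dry ground: 4A 4G)
8. 1 gremlin ← the marsh camp.  (the marsh camp: 2A 1G; the dry ground: 4A 3G)
9. 2 adults and 1 gremlin → the dry ground.  (the marsh camp: 0A 0G; the dry ground: 6A 4G)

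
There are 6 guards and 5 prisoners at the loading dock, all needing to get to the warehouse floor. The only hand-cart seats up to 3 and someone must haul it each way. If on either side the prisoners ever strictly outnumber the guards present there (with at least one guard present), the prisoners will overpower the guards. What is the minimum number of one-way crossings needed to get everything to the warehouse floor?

Counting alone: each trip to the warehouse floor takes at most 3 across and each return brings at least 1 back, so after t trips out (and t−1 returns) at most 3t − (t−1) of the 11 are across; that first reaches 11 at t = 5, so at least 9 crossings are needed.
The plan below uses exactly 9 crossings, so it is optimal:
1. 3 prisoners → the warehouse floor.  (the loading dock: 6G 2P; the warehouse floor: 0G 3P)
2. 1 prisoner ← the loading dock.  (the loading dock: 6G 3P; the warehouse floor: 0G 2P)
3. 3 guards → the warehouse floor.  (the loading dock: 3G 3P; the warehouse floor: 3G 2P)
4. 1 guard ← the loading dock.  (the loading dock: 4G 3P; the warehouse floor: 2G 2P)
5. 2 guards and 1 prisoner → the warehouse floor.  (the loading dock: 2G 2P; the warehouse floor: 4G 3P)
6. 1 guard ← the loading dock.  (the loading dock: 3G 2P; the warehouse floor: 3G 3P)
7. 2 guards and 1 prisoner → the warehouse floor.  (the loading dock: 1G 1P; the warehouse floor: 5G 4P)
8. 1 guard ← the loading dock.  (the loading dock: 2G 1P; the warehouse floor: 4G 4P)
9. 2 guards and 1 prisoner → the warehouse floor.  (the loading dock: 0G 0P; the warehouse floor: 6G 5P)

9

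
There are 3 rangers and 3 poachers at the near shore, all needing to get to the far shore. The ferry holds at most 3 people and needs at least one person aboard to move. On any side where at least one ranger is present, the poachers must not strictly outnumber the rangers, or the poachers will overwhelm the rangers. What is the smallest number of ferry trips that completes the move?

Counting alone: each trip to the far shore takes at most 3 across and each return brings at least 1 back, so after t trips out (and t−1 returns) at most 3t − (t−1) of the 6 are across; that first reaches 6 at t = 3, so at least 5 crossings are needed.
The plan below uses exactly 5 crossings, so it is optimal:
1. 2 poachers → the far shore.  (the near shore: 3R 1P; the far shore: 0R 2P)
2. 1 poacher ← the near shore.  (the near shore: 3R 2P; the far shore: 0R 1P)
3. 3 rangers → the far shore.  (the near shore: 0R 2P; the far shore: 3R 1P)
4. 1 poacher ← the near shore.  (the near shore: 0R 3P; the far shore: 3R 0P)
5. 3 poachers → the far shore.  (the near shore: 0R 0P; the far shore: 3R 3P)

5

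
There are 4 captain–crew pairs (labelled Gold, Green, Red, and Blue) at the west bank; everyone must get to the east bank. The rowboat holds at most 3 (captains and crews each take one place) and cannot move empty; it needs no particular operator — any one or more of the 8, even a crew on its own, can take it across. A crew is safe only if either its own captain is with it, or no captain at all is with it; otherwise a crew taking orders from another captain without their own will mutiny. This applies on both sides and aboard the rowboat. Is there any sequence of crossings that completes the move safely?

1. captain Gold and crew Gold cross → the east bank.
2. captain Gold crosses ← the west bank.
3. captain Gold, captain Green, and crew Green cross → the east bank.
4. captain Gold and crew Gold cross ← the west bank.
5. captain Blue, captain Gold, and captain Red cross → the east bank.
6. crew Green crosses ← the west bank.
7. crew Gold and crew Green cross → the east bank.
8. crew Gold crosses ← the west bank.
9. crew Blue, crew Gold, and crew Red cross → the east bank.

Yes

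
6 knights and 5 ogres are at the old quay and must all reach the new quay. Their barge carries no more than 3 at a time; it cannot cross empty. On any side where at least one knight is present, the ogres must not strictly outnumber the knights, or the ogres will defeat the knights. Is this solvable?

1. 3 ogres → the new quay.  (the old quay: 6K 2O; the new quay: 0K 3O)
2. 1 ogre ← the old quay.  (the old quay: 6K 3O; the new quay: 0K 2O)
3. 3 knights → the new quay.  (the old quay: 3K 3O; the new quay: 3K 2O)
4. 1 knight ← the old quay.  (the old quay: 4K 3O; the new quay: 2K 2O)
5. 2 knights and 1 ogre → the new quay.  (the old quay: 2K 2O; the new quay: 4K 3O)
6. 1 knight ← the old quay.  (the old quay: 3K 2O; the new quay: 3K 3O)
7. 2 knights and 1 ogre → the new quay.  (the old quay: 1K 1O; the new quay: 5K 4O)
8. 1 knight ← the old quay.  (the old quay: 2K 1O; the new quay: 4K 4O)
9. 2 knights and 1 ogre → the new quay.  (the old quay: 0K 0O; the new quay: 6K 5O)

Yes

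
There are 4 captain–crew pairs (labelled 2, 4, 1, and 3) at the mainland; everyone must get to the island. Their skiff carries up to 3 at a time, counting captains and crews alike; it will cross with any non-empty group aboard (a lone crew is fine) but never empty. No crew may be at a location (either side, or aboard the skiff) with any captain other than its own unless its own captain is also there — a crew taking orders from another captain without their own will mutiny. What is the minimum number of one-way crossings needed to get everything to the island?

Counting alone: each trip to the island takes at most 3 across and each return brings at least 1 back, so after t trips out (and t−1 returns) at most 3t − (t−1) of the 8 are across; that first reaches 8 at t = 4, so at least 7 crossings are needed.
The safety rule pushes this higher. Following every safe sequence of crossings, the most of the 8 that can be at the island as the skiff arrives there on crossing 7 is 7 — never all 8.
So no plan with fewer than 9 crossings exists, and this one achieves 9:
1. captain 2 and crew 2 cross → the island.
2. captain 2 crosses ← the mainland.
3. captain 2, captain 4, and crew 4 cross → the island.
4. captain 2 and crew 2 cross ← the mainland.
5. captain 1, captain 2, and captain 3 cross → the island.
6. crew 4 crosses ← the mainland.
7. crew 2 and crew 4 cross → the island.
8. crew 2 crosses ← the mainland.
9. crew 1, crew 2, and crew 3 cross → the island.

9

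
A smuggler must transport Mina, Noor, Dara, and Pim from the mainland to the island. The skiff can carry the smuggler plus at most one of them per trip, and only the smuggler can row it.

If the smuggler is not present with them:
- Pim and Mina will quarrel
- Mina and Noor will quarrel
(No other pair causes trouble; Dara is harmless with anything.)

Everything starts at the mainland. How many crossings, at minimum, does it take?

Counting alone: the smuggler can take at most 1 across per trip to the island, so moving all 4 needs at least 4 loaded trips out, with a return between consecutive ones — at least 7 crossings.
The safety rule pushes this higher. Following every safe sequence of crossings, the most of the 4 that can be at the island as the skiff arrives there on crossing 7 is 3 — never all 4.
So no plan with fewer than 9 crossings exists, and this one achieves 9:
1. Smuggler goes to the island with Mina.  [the mainland: Dara, Noor, Pim | the island: Mina]
2. Smuggler goes back to the mainland alone.  [the mainland: Dara, Noor, Pim | the island: Mina]
3. Smuggler goes to the island with Noor.  [the mainland: Dara, Pim | the island: Mina, Noor]
4. Smuggler goes back to the mainland with Mina.  [the mainland: Dara, Mina, Pim | the island: Noor]
5. Smuggler goes to the island with Pim.  [the mainland: Dara, Mina | the island: Noor, Pim]
6. Smuggler goes back to the mainland alone.  [the mainland: Dara, Mina | the island: Noor, Pim]
7. Smuggler goes to the island with Dara.  [the mainland: Mina | the island: Dara, Noor, Pim]
8. Smuggler goes back to the mainland alone.  [the mainland: Mina | the island: Dara, Noor, Pim]
9. Smuggler goes to the island with Mina.  [the mainland: — | the island: Dara, Mina, Noor, Pim]

9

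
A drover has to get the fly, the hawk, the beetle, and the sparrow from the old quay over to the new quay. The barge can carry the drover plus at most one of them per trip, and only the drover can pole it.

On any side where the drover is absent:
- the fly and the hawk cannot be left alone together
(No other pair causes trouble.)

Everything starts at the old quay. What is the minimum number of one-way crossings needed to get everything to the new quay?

7

Counting alone: the drover can take at most 1 across per trip to the new quay, so moving all 4 needs at least 4 loaded trips out, with a return between consecutive ones — at least 7 crossings.
The plan below uses exactly 7 crossings, so it is optimal:
1. Drover goes to the new quay with the fly.  [the old quay: the beetle, the hawk, the sparrow | the new quay: the fly]
2. Drover goes back to the old quay alone.  [the old quay: the beetle, the hawk, the sparrow | the new quay: the fly]
3. Drover goes to the new quay with the beetle.  [the old quay: the hawk, the sparrow | the new quay: the beetle, the fly]
4. Drover goes back to the old quay alone.  [the old quay: the hawk, the sparrow | the new quay: the beetle, the fly]
5. Drover goes to the new quay with the sparrow.  [the old quay: the hawk | the new quay: the beetle, the fly, the sparrow]
6. Drover goes back to the old quay alone.  [the old quay: the hawk | the new quay: the beetle, the fly, the sparrow]
7. Drover goes to the new quay with the hawk.  [the old quay: — | the new quay: the beetle, the fly, the hawk, the sparrow]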